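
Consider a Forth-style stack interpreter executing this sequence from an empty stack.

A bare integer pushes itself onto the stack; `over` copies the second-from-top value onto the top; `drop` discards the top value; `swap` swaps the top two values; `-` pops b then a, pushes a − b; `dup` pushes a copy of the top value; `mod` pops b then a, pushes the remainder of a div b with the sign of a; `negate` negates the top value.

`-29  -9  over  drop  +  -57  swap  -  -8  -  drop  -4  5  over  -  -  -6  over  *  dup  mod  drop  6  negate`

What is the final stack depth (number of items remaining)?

-29     [-29]
-9      [-29, -9]
over    [-29, -9, -29]
drop    [-29, -9]
+       [-38]
-57     [-38, -57]
swap    [-57, -38]
-       [-19]
-8      [-19, -8]
-       [-11]
drop    []
-4      [-4]
5       [-4, 5]
over    [-4, 5, -4]
-       [-4, 9]
-       [-13]
-6      [-13, -6]
over    [-13, -6, -13]
*       [-13, 78]
dup     [-13, 78, 78]
mod     [-13, 0]
drop    [-13]
6       [-13, 6]
negate  [-13, -6]

2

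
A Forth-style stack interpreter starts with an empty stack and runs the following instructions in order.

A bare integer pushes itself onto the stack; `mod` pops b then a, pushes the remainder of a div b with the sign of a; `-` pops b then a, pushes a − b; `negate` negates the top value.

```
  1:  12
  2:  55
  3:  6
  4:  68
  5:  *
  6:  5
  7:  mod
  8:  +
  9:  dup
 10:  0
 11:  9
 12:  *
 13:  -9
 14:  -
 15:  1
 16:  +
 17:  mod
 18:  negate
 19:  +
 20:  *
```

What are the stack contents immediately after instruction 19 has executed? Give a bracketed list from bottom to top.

[12, 50]

12     -> 12
55     -> 12 55
6      -> 12 55 6
68     -> 12 55 6 68
*      -> 12 55 408
5      -> 12 55 408 5
mod    -> 12 55 3
+      -> 12 58
dup    -> 12 58 58
0      -> 12 58 58 0
9      -> 12 58 58 0 9
*      -> 12 58 58 0
-9     -> 12 58 58 0 -9
-      -> 12 58 58 9
1      -> 12 58 58 9 1
+      -> 12 58 58 10
mod    -> 12 58 8
negate -> 12 58 -8
+      -> 12 50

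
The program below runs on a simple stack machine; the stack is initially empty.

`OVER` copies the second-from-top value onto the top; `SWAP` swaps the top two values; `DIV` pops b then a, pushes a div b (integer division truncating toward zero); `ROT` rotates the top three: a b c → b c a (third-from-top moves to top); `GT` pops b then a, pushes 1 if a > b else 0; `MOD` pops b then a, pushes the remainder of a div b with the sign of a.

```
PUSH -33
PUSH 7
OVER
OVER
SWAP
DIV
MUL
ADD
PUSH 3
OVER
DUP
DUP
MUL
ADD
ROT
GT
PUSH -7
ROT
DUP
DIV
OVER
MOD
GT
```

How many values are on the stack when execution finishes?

2

PUSH -33  [-33]
PUSH 7    [-33, 7]
OVER      [-33, 7, -33]
OVER      [-33, 7, -33, 7]
SWAP      [-33, 7, 7, -33]
DIV       [-33, 7, 0]
MUL       [-33, 0]
ADD       [-33]
PUSH 3    [-33, 3]
OVER      [-33, 3, -33]
DUP       [-33, 3, -33, -33]
DUP       [-33, 3, -33, -33, -33]
MUL       [-33, 3, -33, 1089]
ADD       [-33, 3, 1056]
ROT       [3, 1056, -33]
GT        [3, 1]
PUSH -7   [3, 1, -7]
ROT       [1, -7, 3]
DUP       [1, -7, 3, 3]
DIV       [1, -7, 1]
OVER      [1, -7, 1, -7]
MOD       [1, -7, 1]
GT        [1, 0]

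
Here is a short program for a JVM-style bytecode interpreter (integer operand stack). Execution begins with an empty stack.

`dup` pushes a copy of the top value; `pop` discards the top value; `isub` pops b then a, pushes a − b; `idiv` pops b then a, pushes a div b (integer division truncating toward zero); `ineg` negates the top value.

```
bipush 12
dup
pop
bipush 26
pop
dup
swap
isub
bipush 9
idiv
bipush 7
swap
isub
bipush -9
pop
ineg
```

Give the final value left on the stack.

bipush 12 → 12
dup       → 12 12
pop       → 12
bipush 26 → 12 26
pop       → 12
dup       → 12 12
swap      → 12 12
isub      → 0
bipush 9  → 0 9
idiv      → 0
bipush 7  → 0 7
swap      → 7 0
isub      → 7
bipush -9 → 7 -9
pop       → 7
ineg      → -7

-7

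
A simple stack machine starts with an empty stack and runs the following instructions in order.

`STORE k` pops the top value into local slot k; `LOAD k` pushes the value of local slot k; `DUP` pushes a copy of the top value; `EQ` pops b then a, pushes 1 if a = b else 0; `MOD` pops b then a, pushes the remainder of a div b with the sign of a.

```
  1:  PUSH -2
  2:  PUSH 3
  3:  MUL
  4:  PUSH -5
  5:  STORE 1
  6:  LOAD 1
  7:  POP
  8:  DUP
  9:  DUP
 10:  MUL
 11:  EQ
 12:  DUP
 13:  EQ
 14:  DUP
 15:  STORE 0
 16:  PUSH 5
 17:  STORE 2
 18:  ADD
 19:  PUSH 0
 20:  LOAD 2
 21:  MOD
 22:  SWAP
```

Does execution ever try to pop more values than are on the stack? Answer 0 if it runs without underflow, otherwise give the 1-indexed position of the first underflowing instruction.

PUSH -2  -2
PUSH 3   -2 3
MUL      -6
PUSH -5  -6 -5
STORE 1  -6
LOAD 1   -6 -5
POP      -6
DUP      -6 -6
DUP      -6 -6 -6
MUL      -6 36
EQ       0
DUP      0 0
EQ       1
DUP      1 1
STORE 0  1
PUSH 5   1 5
STORE 2  1
ADD  — needs 2 operands, stack has 1 → underflow

18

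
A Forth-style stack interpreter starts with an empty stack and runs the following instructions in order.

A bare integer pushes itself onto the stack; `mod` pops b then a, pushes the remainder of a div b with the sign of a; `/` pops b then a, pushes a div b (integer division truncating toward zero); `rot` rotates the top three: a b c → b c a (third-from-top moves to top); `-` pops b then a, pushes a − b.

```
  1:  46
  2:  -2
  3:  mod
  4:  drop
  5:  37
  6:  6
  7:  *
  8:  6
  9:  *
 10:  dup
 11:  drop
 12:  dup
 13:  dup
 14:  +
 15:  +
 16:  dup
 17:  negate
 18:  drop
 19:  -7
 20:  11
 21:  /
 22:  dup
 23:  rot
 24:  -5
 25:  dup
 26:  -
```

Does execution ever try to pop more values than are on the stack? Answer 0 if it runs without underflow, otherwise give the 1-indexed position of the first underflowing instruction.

46     → 46
-2     → 46 -2
mod    → 0
drop   → (empty)
37     → 37
6      → 37 6
*      → 222
6      → 222 6
*      → 1332
dup    → 1332 1332
drop   → 1332
dup    → 1332 1332
dup    → 1332 1332 1332
+      → 1332 2664
+      → 3996
dup    → 3996 3996
negate → 3996 -3996
drop   → 3996
-7     → 3996 -7
11     → 3996 -7 11
/      → 3996 0
dup    → 3996 0 0
rot    → 0 0 3996
-5     → 0 0 3996 -5
dup    → 0 0 3996 -5 -5
-      → 0 0 3996 0

0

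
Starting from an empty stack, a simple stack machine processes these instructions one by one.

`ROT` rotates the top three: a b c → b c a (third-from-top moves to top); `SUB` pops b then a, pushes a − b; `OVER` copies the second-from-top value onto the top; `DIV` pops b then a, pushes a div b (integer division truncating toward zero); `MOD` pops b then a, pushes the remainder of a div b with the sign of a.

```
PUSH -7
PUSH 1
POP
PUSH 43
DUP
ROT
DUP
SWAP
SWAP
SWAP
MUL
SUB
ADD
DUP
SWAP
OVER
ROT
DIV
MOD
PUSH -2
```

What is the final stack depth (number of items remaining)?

2

PUSH -7 : -7
PUSH 1  : -7 1
POP     : -7
PUSH 43 : -7 43
DUP     : -7 43 43
ROT     : 43 43 -7
DUP     : 43 43 -7 -7
SWAP    : 43 43 -7 -7
SWAP    : 43 43 -7 -7
SWAP    : 43 43 -7 -7
MUL     : 43 43 49
SUB     : 43 -6
ADD     : 37
DUP     : 37 37
SWAP    : 37 37
OVER    : 37 37 37
ROT     : 37 37 37
DIV     : 37 1
MOD     : 0
PUSH -2 : 0 -2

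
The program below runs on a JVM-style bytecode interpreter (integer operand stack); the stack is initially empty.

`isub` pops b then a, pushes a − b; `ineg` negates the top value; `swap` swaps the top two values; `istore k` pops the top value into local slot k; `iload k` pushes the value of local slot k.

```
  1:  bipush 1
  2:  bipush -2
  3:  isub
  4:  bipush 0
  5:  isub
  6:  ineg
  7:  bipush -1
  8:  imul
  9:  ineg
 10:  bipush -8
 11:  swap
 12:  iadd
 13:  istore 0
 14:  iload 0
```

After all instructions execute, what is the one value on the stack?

bipush 1   1
bipush -2  1 -2
isub       3
bipush 0   3 0
isub       3
ineg       -3
bipush -1  -3 -1
imul       3
ineg       -3
bipush -8  -3 -8
swap       -8 -3
iadd       -11
istore 0   (empty)
iload 0    -11

-11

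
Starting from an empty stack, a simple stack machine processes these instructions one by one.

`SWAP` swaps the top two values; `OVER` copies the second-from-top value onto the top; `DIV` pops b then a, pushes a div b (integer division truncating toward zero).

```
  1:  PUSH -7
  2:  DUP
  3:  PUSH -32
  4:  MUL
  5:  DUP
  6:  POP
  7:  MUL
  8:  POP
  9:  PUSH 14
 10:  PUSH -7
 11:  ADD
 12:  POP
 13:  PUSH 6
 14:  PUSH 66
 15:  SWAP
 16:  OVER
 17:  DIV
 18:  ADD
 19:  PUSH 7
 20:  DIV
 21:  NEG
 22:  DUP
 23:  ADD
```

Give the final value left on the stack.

-18

PUSH -7  → [-7]
DUP      → [-7, -7]
PUSH -32 → [-7, -7, -32]
MUL      → [-7, 224]
DUP      → [-7, 224, 224]
POP      → [-7, 224]
MUL      → [-1568]
POP      → []
PUSH 14  → [14]
PUSH -7  → [14, -7]
ADD      → [7]
POP      → []
PUSH 6   → [6]
PUSH 66  → [6, 66]
SWAP     → [66, 6]
OVER     → [66, 6, 66]
DIV      → [66, 0]
ADD      → [66]
PUSH 7   → [66, 7]
DIV      → [9]
NEG      → [-9]
DUP      → [-9, -9]
ADD      → [-18]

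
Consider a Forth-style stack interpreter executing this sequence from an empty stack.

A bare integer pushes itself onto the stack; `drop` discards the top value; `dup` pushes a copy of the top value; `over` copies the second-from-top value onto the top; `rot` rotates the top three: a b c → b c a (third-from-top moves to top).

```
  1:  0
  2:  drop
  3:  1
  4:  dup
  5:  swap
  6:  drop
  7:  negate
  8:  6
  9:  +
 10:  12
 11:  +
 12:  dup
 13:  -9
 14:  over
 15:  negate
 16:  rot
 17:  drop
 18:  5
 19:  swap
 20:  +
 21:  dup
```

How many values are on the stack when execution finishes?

0       [0]
drop    []
1       [1]
dup     [1, 1]
swap    [1, 1]
drop    [1]
negate  [-1]
6       [-1, 6]
+       [5]
12      [5, 12]
+       [17]
dup     [17, 17]
-9      [17, 17, -9]
over    [17, 17, -9, 17]
negate  [17, 17, -9, -17]
rot     [17, -9, -17, 17]
drop    [17, -9, -17]
5       [17, -9, -17, 5]
swap    [17, -9, 5, -17]
+       [17, -9, -12]
dup     [17, -9, -12, -12]

4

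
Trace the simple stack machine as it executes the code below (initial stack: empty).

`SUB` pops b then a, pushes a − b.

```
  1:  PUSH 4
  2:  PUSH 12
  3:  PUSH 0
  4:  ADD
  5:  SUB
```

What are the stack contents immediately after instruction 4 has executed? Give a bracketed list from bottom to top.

PUSH 4  -> [4]
PUSH 12 -> [4, 12]
PUSH 0  -> [4, 12, 0]
ADD     -> [4, 12]

[4, 12]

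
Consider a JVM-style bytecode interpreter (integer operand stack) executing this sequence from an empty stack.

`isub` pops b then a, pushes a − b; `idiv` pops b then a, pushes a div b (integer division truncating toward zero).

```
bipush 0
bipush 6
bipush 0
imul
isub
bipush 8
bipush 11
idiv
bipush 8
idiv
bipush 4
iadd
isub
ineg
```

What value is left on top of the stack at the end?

bipush 0  → [0]
bipush 6  → [0, 6]
bipush 0  → [0, 6, 0]
imul      → [0, 0]
isub      → [0]
bipush 8  → [0, 8]
bipush 11 → [0, 8, 11]
idiv      → [0, 0]
bipush 8  → [0, 0, 8]
idiv      → [0, 0]
bipush 4  → [0, 0, 4]
iadd      → [0, 4]
isub      → [-4]
ineg      → [4]

4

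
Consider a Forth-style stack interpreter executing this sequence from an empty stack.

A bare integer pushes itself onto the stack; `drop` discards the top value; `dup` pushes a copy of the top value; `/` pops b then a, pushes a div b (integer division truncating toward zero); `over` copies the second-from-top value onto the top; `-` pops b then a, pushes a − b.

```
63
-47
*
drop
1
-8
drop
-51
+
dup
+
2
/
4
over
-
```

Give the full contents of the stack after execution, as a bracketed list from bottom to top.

63   -> [63]
-47  -> [63, -47]
*    -> [-2961]
drop -> []
1    -> [1]
-8   -> [1, -8]
drop -> [1]
-51  -> [1, -51]
+    -> [-50]
dup  -> [-50, -50]
+    -> [-100]
2    -> [-100, 2]
/    -> [-50]
4    -> [-50, 4]
over -> [-50, 4, -50]
-    -> [-50, 54]

[-50, 54]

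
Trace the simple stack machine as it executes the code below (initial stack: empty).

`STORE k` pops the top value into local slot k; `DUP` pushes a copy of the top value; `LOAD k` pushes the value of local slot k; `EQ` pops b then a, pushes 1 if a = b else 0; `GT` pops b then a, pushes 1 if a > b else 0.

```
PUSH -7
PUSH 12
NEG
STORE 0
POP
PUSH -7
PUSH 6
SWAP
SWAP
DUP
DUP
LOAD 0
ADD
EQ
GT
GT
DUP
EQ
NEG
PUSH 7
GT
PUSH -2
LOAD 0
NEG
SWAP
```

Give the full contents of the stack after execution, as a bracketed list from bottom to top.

[0, 12, -2]

PUSH -7  [-7]
PUSH 12  [-7, 12]
NEG      [-7, -12]
STORE 0  [-7]
POP      []
PUSH -7  [-7]
PUSH 6   [-7, 6]
SWAP     [6, -7]
SWAP     [-7, 6]
DUP      [-7, 6, 6]
DUP      [-7, 6, 6, 6]
LOAD 0   [-7, 6, 6, 6, -12]
ADD      [-7, 6, 6, -6]
EQ       [-7, 6, 0]
GT       [-7, 1]
GT       [0]
DUP      [0, 0]
EQ       [1]
NEG      [-1]
PUSH 7   [-1, 7]
GT       [0]
PUSH -2  [0, -2]
LOAD 0   [0, -2, -12]
NEG      [0, -2, 12]
SWAP     [0, 12, -2]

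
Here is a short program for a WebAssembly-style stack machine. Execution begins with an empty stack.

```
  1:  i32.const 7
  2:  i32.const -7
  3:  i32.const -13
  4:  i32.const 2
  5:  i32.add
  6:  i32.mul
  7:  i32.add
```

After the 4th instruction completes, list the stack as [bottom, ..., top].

[7, -7, -13, 2]

i32.const 7   → 7
i32.const -7  → 7 -7
i32.const -13 → 7 -7 -13
i32.const 2   → 7 -7 -13 2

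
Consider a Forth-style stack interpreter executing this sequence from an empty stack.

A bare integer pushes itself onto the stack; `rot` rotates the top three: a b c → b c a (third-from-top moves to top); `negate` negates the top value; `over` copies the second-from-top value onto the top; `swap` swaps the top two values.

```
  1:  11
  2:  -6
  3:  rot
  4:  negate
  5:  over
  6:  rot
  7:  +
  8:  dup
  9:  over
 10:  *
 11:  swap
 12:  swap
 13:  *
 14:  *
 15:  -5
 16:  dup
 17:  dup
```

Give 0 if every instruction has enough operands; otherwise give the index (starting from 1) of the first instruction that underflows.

3

11 → 11
-6 → 11 -6
rot  — needs 3 operands, stack has 2 → underflow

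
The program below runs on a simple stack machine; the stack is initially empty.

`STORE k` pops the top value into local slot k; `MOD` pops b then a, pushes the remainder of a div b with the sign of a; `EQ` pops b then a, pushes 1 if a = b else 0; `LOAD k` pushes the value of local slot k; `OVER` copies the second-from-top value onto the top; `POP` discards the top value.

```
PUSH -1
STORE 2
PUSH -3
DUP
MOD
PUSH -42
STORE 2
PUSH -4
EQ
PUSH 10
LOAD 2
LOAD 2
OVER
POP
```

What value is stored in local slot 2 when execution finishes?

PUSH -1  : [-1]
STORE 2  : []
PUSH -3  : [-3]
DUP      : [-3, -3]
MOD      : [0]
PUSH -42 : [0, -42]
STORE 2  : [0]
PUSH -4  : [0, -4]
EQ       : [0]
PUSH 10  : [0, 10]
LOAD 2   : [0, 10, -42]
LOAD 2   : [0, 10, -42, -42]
OVER     : [0, 10, -42, -42, -42]
POP      : [0, 10, -42, -42]

-42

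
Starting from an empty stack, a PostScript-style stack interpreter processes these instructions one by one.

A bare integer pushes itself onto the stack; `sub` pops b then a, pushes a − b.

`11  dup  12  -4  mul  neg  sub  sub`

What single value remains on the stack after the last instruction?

11  → 11
dup → 11 11
12  → 11 11 12
-4  → 11 11 12 -4
mul → 11 11 -48
neg → 11 11 48
sub → 11 -37
sub → 48

48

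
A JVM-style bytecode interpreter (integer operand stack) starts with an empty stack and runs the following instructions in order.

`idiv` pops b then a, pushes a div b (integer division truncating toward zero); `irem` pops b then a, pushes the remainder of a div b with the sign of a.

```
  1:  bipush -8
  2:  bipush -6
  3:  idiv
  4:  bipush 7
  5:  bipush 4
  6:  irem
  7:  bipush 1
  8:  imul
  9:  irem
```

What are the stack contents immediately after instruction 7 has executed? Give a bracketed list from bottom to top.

bipush -8  -8
bipush -6  -8 -6
idiv       1
bipush 7   1 7
bipush 4   1 7 4
irem       1 3
bipush 1   1 3 1

[1, 3, 1]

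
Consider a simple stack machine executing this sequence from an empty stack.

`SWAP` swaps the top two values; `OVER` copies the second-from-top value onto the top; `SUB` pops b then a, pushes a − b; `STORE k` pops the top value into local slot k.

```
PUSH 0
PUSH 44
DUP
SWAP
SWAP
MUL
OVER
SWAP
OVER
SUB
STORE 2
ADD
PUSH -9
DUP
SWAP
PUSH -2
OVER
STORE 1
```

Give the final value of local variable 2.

1936

PUSH 0   [0]
PUSH 44  [0, 44]
DUP      [0, 44, 44]
SWAP     [0, 44, 44]
SWAP     [0, 44, 44]
MUL      [0, 1936]
OVER     [0, 1936, 0]
SWAP     [0, 0, 1936]
OVER     [0, 0, 1936, 0]
SUB      [0, 0, 1936]
STORE 2  [0, 0]
ADD      [0]
PUSH -9  [0, -9]
DUP      [0, -9, -9]
SWAP     [0, -9, -9]
PUSH -2  [0, -9, -9, -2]
OVER     [0, -9, -9, -2, -9]
STORE 1  [0, -9, -9, -2]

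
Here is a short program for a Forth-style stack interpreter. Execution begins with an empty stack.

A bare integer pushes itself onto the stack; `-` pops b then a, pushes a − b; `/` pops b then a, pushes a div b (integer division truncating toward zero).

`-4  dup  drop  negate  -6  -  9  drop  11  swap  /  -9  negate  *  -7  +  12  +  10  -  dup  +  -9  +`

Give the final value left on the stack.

-1

-4     -> [-4]
dup    -> [-4, -4]
drop   -> [-4]
negate -> [4]
-6     -> [4, -6]
-      -> [10]
9      -> [10, 9]
drop   -> [10]
11     -> [10, 11]
swap   -> [11, 10]
/      -> [1]
-9     -> [1, -9]
negate -> [1, 9]
*      -> [9]
-7     -> [9, -7]
+      -> [2]
12     -> [2, 12]
+      -> [14]
10     -> [14, 10]
-      -> [4]
dup    -> [4, 4]
+      -> [8]
-9     -> [8, -9]
+      -> [-1]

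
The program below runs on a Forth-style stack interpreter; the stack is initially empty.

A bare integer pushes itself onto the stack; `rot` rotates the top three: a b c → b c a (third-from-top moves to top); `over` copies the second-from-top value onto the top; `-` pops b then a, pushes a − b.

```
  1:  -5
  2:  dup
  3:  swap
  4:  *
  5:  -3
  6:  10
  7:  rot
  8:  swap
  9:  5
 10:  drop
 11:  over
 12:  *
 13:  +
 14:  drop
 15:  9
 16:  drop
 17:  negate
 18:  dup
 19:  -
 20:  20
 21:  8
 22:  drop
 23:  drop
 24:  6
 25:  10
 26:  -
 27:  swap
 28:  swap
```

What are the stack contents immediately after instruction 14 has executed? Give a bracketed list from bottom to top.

-5    [-5]
dup   [-5, -5]
swap  [-5, -5]
*     [25]
-3    [25, -3]
10    [25, -3, 10]
rot   [-3, 10, 25]
swap  [-3, 25, 10]
5     [-3, 25, 10, 5]
drop  [-3, 25, 10]
over  [-3, 25, 10, 25]
*     [-3, 25, 250]
+     [-3, 275]
drop  [-3]

[-3]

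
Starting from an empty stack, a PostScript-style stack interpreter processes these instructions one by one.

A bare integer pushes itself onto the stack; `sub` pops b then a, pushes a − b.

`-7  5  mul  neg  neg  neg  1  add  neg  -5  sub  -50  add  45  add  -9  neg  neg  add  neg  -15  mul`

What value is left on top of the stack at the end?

-675

-7  -> [-7]
5   -> [-7, 5]
mul -> [-35]
neg -> [35]
neg -> [-35]
neg -> [35]
1   -> [35, 1]
add -> [36]
neg -> [-36]
-5  -> [-36, -5]
sub -> [-31]
-50 -> [-31, -50]
add -> [-81]
45  -> [-81, 45]
add -> [-36]
-9  -> [-36, -9]
neg -> [-36, 9]
neg -> [-36, -9]
add -> [-45]
neg -> [45]
-15 -> [45, -15]
mul -> [-675]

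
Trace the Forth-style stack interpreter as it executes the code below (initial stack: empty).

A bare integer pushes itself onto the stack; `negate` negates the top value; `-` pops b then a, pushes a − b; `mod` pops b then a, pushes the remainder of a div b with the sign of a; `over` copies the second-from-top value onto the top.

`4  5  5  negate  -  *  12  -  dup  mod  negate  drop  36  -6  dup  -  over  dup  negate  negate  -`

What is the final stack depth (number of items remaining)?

4      -> [4]
5      -> [4, 5]
5      -> [4, 5, 5]
negate -> [4, 5, -5]
-      -> [4, 10]
*      -> [40]
12     -> [40, 12]
-      -> [28]
dup    -> [28, 28]
mod    -> [0]
negate -> [0]
drop   -> []
36     -> [36]
-6     -> [36, -6]
dup    -> [36, -6, -6]
-      -> [36, 0]
over   -> [36, 0, 36]
dup    -> [36, 0, 36, 36]
negate -> [36, 0, 36, -36]
negate -> [36, 0, 36, 36]
-      -> [36, 0, 0]

3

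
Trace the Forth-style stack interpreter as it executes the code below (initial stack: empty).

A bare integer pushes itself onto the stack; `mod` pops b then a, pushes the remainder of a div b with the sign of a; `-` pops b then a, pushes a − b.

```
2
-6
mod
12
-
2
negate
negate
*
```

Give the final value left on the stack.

-20

2      → 2
-6     → 2 -6
mod    → 2
12     → 2 12
-      → -10
2      → -10 2
negate → -10 -2
negate → -10 2
*      → -20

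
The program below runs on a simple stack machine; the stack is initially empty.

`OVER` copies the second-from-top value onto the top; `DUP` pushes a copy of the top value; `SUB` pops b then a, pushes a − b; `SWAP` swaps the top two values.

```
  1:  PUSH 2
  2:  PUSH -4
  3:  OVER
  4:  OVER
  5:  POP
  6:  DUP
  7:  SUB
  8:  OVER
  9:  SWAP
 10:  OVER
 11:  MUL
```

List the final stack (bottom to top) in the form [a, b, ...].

PUSH 2  → 2
PUSH -4 → 2 -4
OVER    → 2 -4 2
OVER    → 2 -4 2 -4
POP     → 2 -4 2
DUP     → 2 -4 2 2
SUB     → 2 -4 0
OVER    → 2 -4 0 -4
SWAP    → 2 -4 -4 0
OVER    → 2 -4 -4 0 -4
MUL     → 2 -4 -4 0

[2, -4, -4, 0]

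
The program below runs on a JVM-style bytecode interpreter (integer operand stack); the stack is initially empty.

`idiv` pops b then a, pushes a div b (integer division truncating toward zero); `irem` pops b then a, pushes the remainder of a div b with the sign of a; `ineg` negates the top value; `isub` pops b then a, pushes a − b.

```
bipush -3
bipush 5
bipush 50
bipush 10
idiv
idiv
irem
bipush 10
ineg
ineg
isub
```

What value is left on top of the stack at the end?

bipush -3 → [-3]
bipush 5  → [-3, 5]
bipush 50 → [-3, 5, 50]
bipush 10 → [-3, 5, 50, 10]
idiv      → [-3, 5, 5]
idiv      → [-3, 1]
irem      → [0]
bipush 10 → [0, 10]
ineg      → [0, -10]
ineg      → [0, 10]
isub      → [-10]

-10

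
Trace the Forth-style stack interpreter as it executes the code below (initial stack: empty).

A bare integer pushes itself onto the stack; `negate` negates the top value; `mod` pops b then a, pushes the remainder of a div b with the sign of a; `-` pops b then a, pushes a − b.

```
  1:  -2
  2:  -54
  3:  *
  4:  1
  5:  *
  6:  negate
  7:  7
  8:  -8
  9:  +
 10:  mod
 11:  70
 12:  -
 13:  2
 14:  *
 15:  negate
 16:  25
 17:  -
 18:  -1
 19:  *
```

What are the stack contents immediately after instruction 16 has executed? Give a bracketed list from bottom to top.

-2      [-2]
-54     [-2, -54]
*       [108]
1       [108, 1]
*       [108]
negate  [-108]
7       [-108, 7]
-8      [-108, 7, -8]
+       [-108, -1]
mod     [0]
70      [0, 70]
-       [-70]
2       [-70, 2]
*       [-140]
negate  [140]
25      [140, 25]

[140, 25]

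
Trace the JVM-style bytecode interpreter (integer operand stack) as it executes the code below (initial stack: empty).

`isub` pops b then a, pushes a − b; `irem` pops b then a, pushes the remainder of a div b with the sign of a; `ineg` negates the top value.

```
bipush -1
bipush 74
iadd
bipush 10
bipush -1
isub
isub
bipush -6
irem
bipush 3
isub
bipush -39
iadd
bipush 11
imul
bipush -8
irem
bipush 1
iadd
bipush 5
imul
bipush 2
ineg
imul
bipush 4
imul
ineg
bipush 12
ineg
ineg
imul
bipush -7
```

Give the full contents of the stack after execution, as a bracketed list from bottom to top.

bipush -1   -1
bipush 74   -1 74
iadd        73
bipush 10   73 10
bipush -1   73 10 -1
isub        73 11
isub        62
bipush -6   62 -6
irem        2
bipush 3    2 3
isub        -1
bipush -39  -1 -39
iadd        -40
bipush 11   -40 11
imul        -440
bipush -8   -440 -8
irem        0
bipush 1    0 1
iadd        1
bipush 5    1 5
imul        5
bipush 2    5 2
ineg        5 -2
imul        -10
bipush 4    -10 4
imul        -40
ineg        40
bipush 12   40 12
ineg        40 -12
ineg        40 12
imul        480
bipush -7   480 -7

[480, -7]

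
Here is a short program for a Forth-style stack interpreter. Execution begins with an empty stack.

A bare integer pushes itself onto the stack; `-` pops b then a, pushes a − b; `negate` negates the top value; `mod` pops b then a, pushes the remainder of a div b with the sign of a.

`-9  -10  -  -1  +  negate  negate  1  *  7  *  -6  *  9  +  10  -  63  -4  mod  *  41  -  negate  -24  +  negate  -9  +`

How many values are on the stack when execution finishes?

-9      [-9]
-10     [-9, -10]
-       [1]
-1      [1, -1]
+       [0]
negate  [0]
negate  [0]
1       [0, 1]
*       [0]
7       [0, 7]
*       [0]
-6      [0, -6]
*       [0]
9       [0, 9]
+       [9]
10      [9, 10]
-       [-1]
63      [-1, 63]
-4      [-1, 63, -4]
mod     [-1, 3]
*       [-3]
41      [-3, 41]
-       [-44]
negate  [44]
-24     [44, -24]
+       [20]
negate  [-20]
-9      [-20, -9]
+       [-29]

1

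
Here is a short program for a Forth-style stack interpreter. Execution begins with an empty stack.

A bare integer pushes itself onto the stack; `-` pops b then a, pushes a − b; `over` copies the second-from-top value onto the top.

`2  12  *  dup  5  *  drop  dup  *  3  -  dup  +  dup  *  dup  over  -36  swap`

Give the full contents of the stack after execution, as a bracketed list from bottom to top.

2     [2]
12    [2, 12]
*     [24]
dup   [24, 24]
5     [24, 24, 5]
*     [24, 120]
drop  [24]
dup   [24, 24]
*     [576]
3     [576, 3]
-     [573]
dup   [573, 573]
+     [1146]
dup   [1146, 1146]
*     [1313316]
dup   [1313316, 1313316]
over  [1313316, 1313316, 1313316]
-36   [1313316, 1313316, 1313316, -36]
swap  [1313316, 1313316, -36, 1313316]

[1313316, 1313316, -36, 1313316]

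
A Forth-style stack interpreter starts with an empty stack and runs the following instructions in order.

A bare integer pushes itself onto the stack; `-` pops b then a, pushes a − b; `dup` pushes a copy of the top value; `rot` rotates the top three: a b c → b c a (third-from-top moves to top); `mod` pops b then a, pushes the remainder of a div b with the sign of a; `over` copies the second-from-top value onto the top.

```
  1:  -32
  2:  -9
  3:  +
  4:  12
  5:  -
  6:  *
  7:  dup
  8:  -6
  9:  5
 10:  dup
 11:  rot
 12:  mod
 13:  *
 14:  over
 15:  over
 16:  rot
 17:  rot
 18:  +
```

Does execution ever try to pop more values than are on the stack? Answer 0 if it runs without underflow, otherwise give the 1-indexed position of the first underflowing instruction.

-32 : [-32]
-9  : [-32, -9]
+   : [-41]
12  : [-41, 12]
-   : [-53]
*  — needs 2 operands, stack has 1 → underflow

6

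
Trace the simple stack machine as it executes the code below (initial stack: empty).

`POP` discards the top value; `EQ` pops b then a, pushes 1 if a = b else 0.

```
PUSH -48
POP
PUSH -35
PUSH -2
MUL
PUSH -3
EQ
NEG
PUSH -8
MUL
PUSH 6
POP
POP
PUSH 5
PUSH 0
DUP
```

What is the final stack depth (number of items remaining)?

PUSH -48 → -48
POP      → (empty)
PUSH -35 → -35
PUSH -2  → -35 -2
MUL      → 70
PUSH -3  → 70 -3
EQ       → 0
NEG      → 0
PUSH -8  → 0 -8
MUL      → 0
PUSH 6   → 0 6
POP      → 0
POP      → (empty)
PUSH 5   → 5
PUSH 0   → 5 0
DUP      → 5 0 0

3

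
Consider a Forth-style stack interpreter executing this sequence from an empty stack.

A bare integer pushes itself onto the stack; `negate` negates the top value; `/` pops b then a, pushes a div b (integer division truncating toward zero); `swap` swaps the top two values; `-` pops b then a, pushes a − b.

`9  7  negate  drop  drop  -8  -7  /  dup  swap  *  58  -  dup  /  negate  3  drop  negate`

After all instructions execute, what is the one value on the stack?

9      → [9]
7      → [9, 7]
negate → [9, -7]
drop   → [9]
drop   → []
-8     → [-8]
-7     → [-8, -7]
/      → [1]
dup    → [1, 1]
swap   → [1, 1]
*      → [1]
58     → [1, 58]
-      → [-57]
dup    → [-57, -57]
/      → [1]
negate → [-1]
3      → [-1, 3]
drop   → [-1]
negate → [1]

1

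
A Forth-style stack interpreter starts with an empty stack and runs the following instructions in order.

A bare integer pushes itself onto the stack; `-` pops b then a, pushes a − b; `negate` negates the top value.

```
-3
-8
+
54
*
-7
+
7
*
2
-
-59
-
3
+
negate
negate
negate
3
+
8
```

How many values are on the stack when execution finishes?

-3      -3
-8      -3 -8
+       -11
54      -11 54
*       -594
-7      -594 -7
+       -601
7       -601 7
*       -4207
2       -4207 2
-       -4209
-59     -4209 -59
-       -4150
3       -4150 3
+       -4147
negate  4147
negate  -4147
negate  4147
3       4147 3
+       4150
8       4150 8

2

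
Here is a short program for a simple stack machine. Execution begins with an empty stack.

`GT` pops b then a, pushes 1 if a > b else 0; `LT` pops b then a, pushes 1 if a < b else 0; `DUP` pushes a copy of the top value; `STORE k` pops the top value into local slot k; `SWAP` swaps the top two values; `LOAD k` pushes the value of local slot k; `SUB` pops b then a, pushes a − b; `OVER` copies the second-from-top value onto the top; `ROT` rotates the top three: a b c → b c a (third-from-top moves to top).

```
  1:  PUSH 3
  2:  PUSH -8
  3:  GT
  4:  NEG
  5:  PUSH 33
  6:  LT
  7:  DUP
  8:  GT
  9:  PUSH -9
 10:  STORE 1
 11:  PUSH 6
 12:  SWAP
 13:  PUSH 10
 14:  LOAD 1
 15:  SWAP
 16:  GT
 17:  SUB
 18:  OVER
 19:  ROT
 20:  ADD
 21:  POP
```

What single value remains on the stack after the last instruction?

PUSH 3  → [3]
PUSH -8 → [3, -8]
GT      → [1]
NEG     → [-1]
PUSH 33 → [-1, 33]
LT      → [1]
DUP     → [1, 1]
GT      → [0]
PUSH -9 → [0, -9]
STORE 1 → [0]
PUSH 6  → [0, 6]
SWAP    → [6, 0]
PUSH 10 → [6, 0, 10]
LOAD 1  → [6, 0, 10, -9]
SWAP    → [6, 0, -9, 10]
GT      → [6, 0, 0]
SUB     → [6, 0]
OVER    → [6, 0, 6]
ROT     → [0, 6, 6]
ADD     → [0, 12]
POP     → [0]

0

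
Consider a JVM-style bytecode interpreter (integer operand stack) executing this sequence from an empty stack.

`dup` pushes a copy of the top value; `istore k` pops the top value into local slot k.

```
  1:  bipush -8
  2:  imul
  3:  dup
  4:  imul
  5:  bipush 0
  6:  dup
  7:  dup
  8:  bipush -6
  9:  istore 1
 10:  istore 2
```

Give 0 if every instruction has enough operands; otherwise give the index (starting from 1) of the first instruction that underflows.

2

bipush -8 → [-8]
imul  — needs 2 operands, stack has 1 → underflow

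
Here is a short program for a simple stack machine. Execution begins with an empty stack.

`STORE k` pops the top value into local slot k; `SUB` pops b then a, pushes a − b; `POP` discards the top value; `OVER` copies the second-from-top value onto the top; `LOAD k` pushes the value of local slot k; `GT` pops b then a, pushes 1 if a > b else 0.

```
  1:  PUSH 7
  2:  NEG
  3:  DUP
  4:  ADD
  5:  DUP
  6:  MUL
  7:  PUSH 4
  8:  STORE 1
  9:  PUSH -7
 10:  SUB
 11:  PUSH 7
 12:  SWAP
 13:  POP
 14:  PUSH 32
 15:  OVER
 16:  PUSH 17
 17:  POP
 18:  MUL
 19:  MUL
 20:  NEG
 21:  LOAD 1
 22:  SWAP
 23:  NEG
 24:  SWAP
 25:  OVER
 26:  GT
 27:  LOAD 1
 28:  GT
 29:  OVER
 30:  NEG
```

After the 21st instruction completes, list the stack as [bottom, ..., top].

[-1568, 4]

PUSH 7  -> 7
NEG     -> -7
DUP     -> -7 -7
ADD     -> -14
DUP     -> -14 -14
MUL     -> 196
PUSH 4  -> 196 4
STORE 1 -> 196
PUSH -7 -> 196 -7
SUB     -> 203
PUSH 7  -> 203 7
SWAP    -> 7 203
POP     -> 7
PUSH 32 -> 7 32
OVER    -> 7 32 7
PUSH 17 -> 7 32 7 17
POP     -> 7 32 7
MUL     -> 7 224
MUL     -> 1568
NEG     -> -1568
LOAD 1  -> -1568 4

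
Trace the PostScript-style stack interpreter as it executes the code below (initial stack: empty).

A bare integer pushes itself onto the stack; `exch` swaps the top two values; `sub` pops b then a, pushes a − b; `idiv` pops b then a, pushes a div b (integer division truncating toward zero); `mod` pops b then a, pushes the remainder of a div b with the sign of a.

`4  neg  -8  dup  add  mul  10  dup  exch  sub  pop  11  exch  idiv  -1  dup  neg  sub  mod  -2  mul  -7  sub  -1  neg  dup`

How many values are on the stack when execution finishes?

3

4    -> 4
neg  -> -4
-8   -> -4 -8
dup  -> -4 -8 -8
add  -> -4 -16
mul  -> 64
10   -> 64 10
dup  -> 64 10 10
exch -> 64 10 10
sub  -> 64 0
pop  -> 64
11   -> 64 11
exch -> 11 64
idiv -> 0
-1   -> 0 -1
dup  -> 0 -1 -1
neg  -> 0 -1 1
sub  -> 0 -2
mod  -> 0
-2   -> 0 -2
mul  -> 0
-7   -> 0 -7
sub  -> 7
-1   -> 7 -1
neg  -> 7 1
dup  -> 7 1 1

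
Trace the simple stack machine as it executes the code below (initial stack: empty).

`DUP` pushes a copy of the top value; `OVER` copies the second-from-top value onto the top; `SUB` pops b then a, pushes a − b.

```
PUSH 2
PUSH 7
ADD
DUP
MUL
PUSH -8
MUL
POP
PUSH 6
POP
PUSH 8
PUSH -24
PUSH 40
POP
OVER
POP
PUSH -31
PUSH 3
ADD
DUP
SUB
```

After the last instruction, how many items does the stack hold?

PUSH 2   -> [2]
PUSH 7   -> [2, 7]
ADD      -> [9]
DUP      -> [9, 9]
MUL      -> [81]
PUSH -8  -> [81, -8]
MUL      -> [-648]
POP      -> []
PUSH 6   -> [6]
POP      -> []
PUSH 8   -> [8]
PUSH -24 -> [8, -24]
PUSH 40  -> [8, -24, 40]
POP      -> [8, -24]
OVER     -> [8, -24, 8]
POP      -> [8, -24]
PUSH -31 -> [8, -24, -31]
PUSH 3   -> [8, -24, -31, 3]
ADD      -> [8, -24, -28]
DUP      -> [8, -24, -28, -28]
SUB      -> [8, -24, 0]

3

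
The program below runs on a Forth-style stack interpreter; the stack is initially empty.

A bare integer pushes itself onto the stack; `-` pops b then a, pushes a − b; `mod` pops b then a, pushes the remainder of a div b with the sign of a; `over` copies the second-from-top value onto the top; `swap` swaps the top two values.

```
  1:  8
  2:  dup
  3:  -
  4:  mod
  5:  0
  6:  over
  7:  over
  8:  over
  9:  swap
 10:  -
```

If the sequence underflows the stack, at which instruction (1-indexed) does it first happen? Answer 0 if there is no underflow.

8   → [8]
dup → [8, 8]
-   → [0]
mod  — needs 2 operands, stack has 1 → underflow

4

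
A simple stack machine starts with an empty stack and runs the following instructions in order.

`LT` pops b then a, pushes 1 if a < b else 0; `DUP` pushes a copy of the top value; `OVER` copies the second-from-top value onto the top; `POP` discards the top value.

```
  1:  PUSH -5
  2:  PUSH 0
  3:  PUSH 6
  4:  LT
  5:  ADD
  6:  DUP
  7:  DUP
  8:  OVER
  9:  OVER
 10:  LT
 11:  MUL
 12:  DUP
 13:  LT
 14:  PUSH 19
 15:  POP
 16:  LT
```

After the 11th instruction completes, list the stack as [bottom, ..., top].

[-4, -4, 0]

PUSH -5 : [-5]
PUSH 0  : [-5, 0]
PUSH 6  : [-5, 0, 6]
LT      : [-5, 1]
ADD     : [-4]
DUP     : [-4, -4]
DUP     : [-4, -4, -4]
OVER    : [-4, -4, -4, -4]
OVER    : [-4, -4, -4, -4, -4]
LT      : [-4, -4, -4, 0]
MUL     : [-4, -4, 0]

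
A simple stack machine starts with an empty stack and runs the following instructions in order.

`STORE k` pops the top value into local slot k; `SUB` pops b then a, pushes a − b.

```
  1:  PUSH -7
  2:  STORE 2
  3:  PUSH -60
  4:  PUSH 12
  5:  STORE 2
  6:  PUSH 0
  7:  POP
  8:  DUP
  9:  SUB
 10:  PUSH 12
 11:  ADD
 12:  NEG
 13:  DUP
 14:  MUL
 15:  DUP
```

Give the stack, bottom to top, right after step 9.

PUSH -7  → [-7]
STORE 2  → []
PUSH -60 → [-60]
PUSH 12  → [-60, 12]
STORE 2  → [-60]
PUSH 0   → [-60, 0]
POP      → [-60]
DUP      → [-60, -60]
SUB      → [0]

[0]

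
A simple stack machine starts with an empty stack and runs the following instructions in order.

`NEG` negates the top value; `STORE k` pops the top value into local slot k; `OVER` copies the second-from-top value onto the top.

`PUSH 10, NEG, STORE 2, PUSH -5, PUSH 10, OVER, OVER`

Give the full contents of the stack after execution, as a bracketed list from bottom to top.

PUSH 10 -> 10
NEG     -> -10
STORE 2 -> (empty)
PUSH -5 -> -5
PUSH 10 -> -5 10
OVER    -> -5 10 -5
OVER    -> -5 10 -5 10

[-5, 10, -5, 10]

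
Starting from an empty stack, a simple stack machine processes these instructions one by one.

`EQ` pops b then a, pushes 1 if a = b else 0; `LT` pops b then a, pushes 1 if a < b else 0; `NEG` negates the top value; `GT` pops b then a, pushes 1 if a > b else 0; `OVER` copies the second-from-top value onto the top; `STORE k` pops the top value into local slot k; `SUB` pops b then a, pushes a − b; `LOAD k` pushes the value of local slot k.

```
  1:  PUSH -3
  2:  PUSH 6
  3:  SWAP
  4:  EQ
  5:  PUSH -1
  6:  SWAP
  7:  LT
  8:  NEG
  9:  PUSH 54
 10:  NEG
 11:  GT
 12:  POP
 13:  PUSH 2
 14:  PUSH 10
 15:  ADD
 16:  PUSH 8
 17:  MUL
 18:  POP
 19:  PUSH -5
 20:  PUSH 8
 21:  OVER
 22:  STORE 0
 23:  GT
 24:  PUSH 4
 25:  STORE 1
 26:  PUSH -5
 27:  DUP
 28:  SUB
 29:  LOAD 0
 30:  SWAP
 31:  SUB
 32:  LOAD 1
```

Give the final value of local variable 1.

4

PUSH -3 -> [-3]
PUSH 6  -> [-3, 6]
SWAP    -> [6, -3]
EQ      -> [0]
PUSH -1 -> [0, -1]
SWAP    -> [-1, 0]
LT      -> [1]
NEG     -> [-1]
PUSH 54 -> [-1, 54]
NEG     -> [-1, -54]
GT      -> [1]
POP     -> []
PUSH 2  -> [2]
PUSH 10 -> [2, 10]
ADD     -> [12]
PUSH 8  -> [12, 8]
MUL     -> [96]
POP     -> []
PUSH -5 -> [-5]
PUSH 8  -> [-5, 8]
OVER    -> [-5, 8, -5]
STORE 0 -> [-5, 8]
GT      -> [0]
PUSH 4  -> [0, 4]
STORE 1 -> [0]
PUSH -5 -> [0, -5]
DUP     -> [0, -5, -5]
SUB     -> [0, 0]
LOAD 0  -> [0, 0, -5]
SWAP    -> [0, -5, 0]
SUB     -> [0, -5]
LOAD 1  -> [0, -5, 4]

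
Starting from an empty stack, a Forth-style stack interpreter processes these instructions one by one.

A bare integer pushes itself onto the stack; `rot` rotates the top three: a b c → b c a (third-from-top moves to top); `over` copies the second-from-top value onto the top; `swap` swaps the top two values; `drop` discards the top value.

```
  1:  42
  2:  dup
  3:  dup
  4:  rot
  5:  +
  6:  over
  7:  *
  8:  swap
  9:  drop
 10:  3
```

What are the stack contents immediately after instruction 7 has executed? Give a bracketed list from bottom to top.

[42, 3528]

42   : [42]
dup  : [42, 42]
dup  : [42, 42, 42]
rot  : [42, 42, 42]
+    : [42, 84]
over : [42, 84, 42]
*    : [42, 3528]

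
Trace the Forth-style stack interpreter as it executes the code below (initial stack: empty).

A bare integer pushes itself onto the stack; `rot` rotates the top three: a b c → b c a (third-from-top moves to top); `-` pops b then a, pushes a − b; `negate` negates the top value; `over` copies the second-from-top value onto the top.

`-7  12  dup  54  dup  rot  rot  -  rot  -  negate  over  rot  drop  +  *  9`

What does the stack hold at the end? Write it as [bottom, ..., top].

-7     : -7
12     : -7 12
dup    : -7 12 12
54     : -7 12 12 54
dup    : -7 12 12 54 54
rot    : -7 12 54 54 12
rot    : -7 12 54 12 54
-      : -7 12 54 -42
rot    : -7 54 -42 12
-      : -7 54 -54
negate : -7 54 54
over   : -7 54 54 54
rot    : -7 54 54 54
drop   : -7 54 54
+      : -7 108
*      : -756
9      : -756 9

[-756, 9]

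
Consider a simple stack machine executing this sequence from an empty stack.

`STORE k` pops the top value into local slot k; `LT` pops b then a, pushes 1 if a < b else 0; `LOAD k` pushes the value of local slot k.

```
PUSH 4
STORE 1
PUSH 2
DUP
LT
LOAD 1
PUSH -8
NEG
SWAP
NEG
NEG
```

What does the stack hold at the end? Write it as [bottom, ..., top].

[0, 8, 4]

PUSH 4  → 4
STORE 1 → (empty)
PUSH 2  → 2
DUP     → 2 2
LT      → 0
LOAD 1  → 0 4
PUSH -8 → 0 4 -8
NEG     → 0 4 8
SWAP    → 0 8 4
NEG     → 0 8 -4
NEG     → 0 8 4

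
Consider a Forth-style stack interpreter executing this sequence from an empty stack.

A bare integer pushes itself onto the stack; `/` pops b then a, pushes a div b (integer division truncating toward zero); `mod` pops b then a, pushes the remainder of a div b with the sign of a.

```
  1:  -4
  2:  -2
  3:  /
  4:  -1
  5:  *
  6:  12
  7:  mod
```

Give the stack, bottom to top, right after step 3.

-4 → [-4]
-2 → [-4, -2]
/  → [2]

[2]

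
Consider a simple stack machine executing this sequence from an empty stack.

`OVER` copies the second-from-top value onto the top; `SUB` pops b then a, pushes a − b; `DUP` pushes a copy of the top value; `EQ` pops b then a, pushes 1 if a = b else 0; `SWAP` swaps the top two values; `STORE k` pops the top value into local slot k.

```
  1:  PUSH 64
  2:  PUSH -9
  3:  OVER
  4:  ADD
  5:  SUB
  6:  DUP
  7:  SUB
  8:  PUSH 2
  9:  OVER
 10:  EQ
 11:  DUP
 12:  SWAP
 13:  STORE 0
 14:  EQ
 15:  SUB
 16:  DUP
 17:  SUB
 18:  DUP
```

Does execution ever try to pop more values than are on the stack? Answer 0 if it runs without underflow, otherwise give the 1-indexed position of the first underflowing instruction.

15

PUSH 64  [64]
PUSH -9  [64, -9]
OVER     [64, -9, 64]
ADD      [64, 55]
SUB      [9]
DUP      [9, 9]
SUB      [0]
PUSH 2   [0, 2]
OVER     [0, 2, 0]
EQ       [0, 0]
DUP      [0, 0, 0]
SWAP     [0, 0, 0]
STORE 0  [0, 0]
EQ       [1]
SUB  — needs 2 operands, stack has 1 → underflow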